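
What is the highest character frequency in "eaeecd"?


Input: eaeecd
Character counts:
  'a': 1
  'c': 1
  'd': 1
  'e': 3
Maximum frequency: 3

3


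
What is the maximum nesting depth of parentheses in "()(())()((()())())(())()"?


Input: "()(())()((()())())(())()"
Tracking depth:
  Position 0 '(': depth becomes 1
  Position 1 ')': depth becomes 0
  Position 2 '(': depth becomes 1
  Position 3 '(': depth becomes 2
  Position 4 ')': depth becomes 1
  Position 5 ')': depth becomes 0
  Position 6 '(': depth becomes 1
  Position 7 ')': depth becomes 0
  Position 8 '(': depth becomes 1
  Position 9 '(': depth becomes 2
  Position 10 '(': depth becomes 3
  Position 11 ')': depth becomes 2
  Position 12 '(': depth becomes 3
  Position 13 ')': depth becomes 2
  Position 14 ')': depth becomes 1
  Position 15 '(': depth becomes 2
  Position 16 ')': depth becomes 1
  Position 17 ')': depth becomes 0
  Position 18 '(': depth becomes 1
  Position 19 '(': depth becomes 2
  Position 20 ')': depth becomes 1
  Position 21 ')': depth becomes 0
  Position 22 '(': depth becomes 1
  Position 23 ')': depth becomes 0
Maximum depth reached: 3

3


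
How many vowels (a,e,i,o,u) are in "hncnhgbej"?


Input: hncnhgbej
Checking each character:
  'h' at position 0: consonant
  'n' at position 1: consonant
  'c' at position 2: consonant
  'n' at position 3: consonant
  'h' at position 4: consonant
  'g' at position 5: consonant
  'b' at position 6: consonant
  'e' at position 7: vowel (running total: 1)
  'j' at position 8: consonant
Total vowels: 1

1


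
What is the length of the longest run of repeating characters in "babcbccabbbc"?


Input: "babcbccabbbc"
Scanning for longest run:
  Position 1 ('a'): new char, reset run to 1
  Position 2 ('b'): new char, reset run to 1
  Position 3 ('c'): new char, reset run to 1
  Position 4 ('b'): new char, reset run to 1
  Position 5 ('c'): new char, reset run to 1
  Position 6 ('c'): continues run of 'c', length=2
  Position 7 ('a'): new char, reset run to 1
  Position 8 ('b'): new char, reset run to 1
  Position 9 ('b'): continues run of 'b', length=2
  Position 10 ('b'): continues run of 'b', length=3
  Position 11 ('c'): new char, reset run to 1
Longest run: 'b' with length 3

3


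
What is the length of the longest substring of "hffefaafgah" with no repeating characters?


Input: "hffefaafgah"
Sliding window (track last position of each char):
  Position 0 ('h'): window [0,0] length 1 -- new best
  Position 1 ('f'): window [0,1] length 2 -- new best
  Position 2 ('f'): repeat (last at 1), move window start to 2
  Position 2 ('f'): window [2,2] length 1
  Position 3 ('e'): window [2,3] length 2
  Position 4 ('f'): repeat (last at 2), move window start to 3
  Position 4 ('f'): window [3,4] length 2
  Position 5 ('a'): window [3,5] length 3 -- new best
  Position 6 ('a'): repeat (last at 5), move window start to 6
  Position 6 ('a'): window [6,6] length 1
  Position 7 ('f'): window [6,7] length 2
  Position 8 ('g'): window [6,8] length 3
  Position 9 ('a'): repeat (last at 6), move window start to 7
  Position 9 ('a'): window [7,9] length 3
  Position 10 ('h'): window [7,10] length 4 -- new best
Longest substring with no repeats: "fgah" with length 4

4


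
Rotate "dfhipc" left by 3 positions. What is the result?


Input: "dfhipc", rotate left by 3
First 3 characters: "dfh"
Remaining characters: "ipc"
Concatenate remaining + first: "ipc" + "dfh" = "ipcdfh"

ipcdfh


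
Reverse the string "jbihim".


Input: jbihim
Reading characters right to left:
  Position 5: 'm'
  Position 4: 'i'
  Position 3: 'h'
  Position 2: 'i'
  Position 1: 'b'
  Position 0: 'j'
Reversed: mihibj

mihibj


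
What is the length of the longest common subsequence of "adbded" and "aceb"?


LCS of "adbded" and "aceb"
DP table:
           a    c    e    b
      0    0    0    0    0
  a   0    1    1    1    1
  d   0    1    1    1    1
  b   0    1    1    1    2
  d   0    1    1    1    2
  e   0    1    1    2    2
  d   0    1    1    2    2
LCS length = dp[6][4] = 2

2


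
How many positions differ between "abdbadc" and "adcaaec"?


Comparing "abdbadc" and "adcaaec" position by position:
  Position 0: 'a' vs 'a' => same
  Position 1: 'b' vs 'd' => DIFFER
  Position 2: 'd' vs 'c' => DIFFER
  Position 3: 'b' vs 'a' => DIFFER
  Position 4: 'a' vs 'a' => same
  Position 5: 'd' vs 'e' => DIFFER
  Position 6: 'c' vs 'c' => same
Positions that differ: 4

4


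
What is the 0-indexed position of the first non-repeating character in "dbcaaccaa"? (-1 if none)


Input: dbcaaccaa
Character frequencies:
  'a': 4
  'b': 1
  'c': 3
  'd': 1
Scanning left to right for freq == 1:
  Position 0 ('d'): unique! => answer = 0

0


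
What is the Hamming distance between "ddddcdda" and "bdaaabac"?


Comparing "ddddcdda" and "bdaaabac" position by position:
  Position 0: 'd' vs 'b' => differ
  Position 1: 'd' vs 'd' => same
  Position 2: 'd' vs 'a' => differ
  Position 3: 'd' vs 'a' => differ
  Position 4: 'c' vs 'a' => differ
  Position 5: 'd' vs 'b' => differ
  Position 6: 'd' vs 'a' => differ
  Position 7: 'a' vs 'c' => differ
Total differences (Hamming distance): 7

7


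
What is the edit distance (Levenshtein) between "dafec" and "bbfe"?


Computing edit distance: "dafec" -> "bbfe"
DP table:
           b    b    f    e
      0    1    2    3    4
  d   1    1    2    3    4
  a   2    2    2    3    4
  f   3    3    3    2    3
  e   4    4    4    3    2
  c   5    5    5    4    3
Edit distance = dp[5][4] = 3

3


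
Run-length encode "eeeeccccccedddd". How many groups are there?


Input: eeeeccccccedddd
Scanning for consecutive runs:
  Group 1: 'e' x 4 (positions 0-3)
  Group 2: 'c' x 6 (positions 4-9)
  Group 3: 'e' x 1 (positions 10-10)
  Group 4: 'd' x 4 (positions 11-14)
Total groups: 4

4


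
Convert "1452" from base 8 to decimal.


Input: "1452" in base 8
Positional expansion:
  Digit '1' (value 1) x 8^3 = 512
  Digit '4' (value 4) x 8^2 = 256
  Digit '5' (value 5) x 8^1 = 40
  Digit '2' (value 2) x 8^0 = 2
Sum = 810

810


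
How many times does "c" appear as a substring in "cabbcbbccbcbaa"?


Searching for "c" in "cabbcbbccbcbaa"
Scanning each position:
  Position 0: "c" => MATCH
  Position 1: "a" => no
  Position 2: "b" => no
  Position 3: "b" => no
  Position 4: "c" => MATCH
  Position 5: "b" => no
  Position 6: "b" => no
  Position 7: "c" => MATCH
  Position 8: "c" => MATCH
  Position 9: "b" => no
  Position 10: "c" => MATCH
  Position 11: "b" => no
  Position 12: "a" => no
  Position 13: "a" => no
Total occurrences: 5

5


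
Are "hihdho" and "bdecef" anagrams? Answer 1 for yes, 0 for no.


Strings: "hihdho", "bdecef"
Sorted first:  dhhhio
Sorted second: bcdeef
Differ at position 0: 'd' vs 'b' => not anagrams

0


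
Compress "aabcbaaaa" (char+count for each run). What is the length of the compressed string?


Input: aabcbaaaa
Runs:
  'a' x 2 => "a2"
  'b' x 1 => "b1"
  'c' x 1 => "c1"
  'b' x 1 => "b1"
  'a' x 4 => "a4"
Compressed: "a2b1c1b1a4"
Compressed length: 10

10


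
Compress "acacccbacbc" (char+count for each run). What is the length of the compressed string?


Input: acacccbacbc
Runs:
  'a' x 1 => "a1"
  'c' x 1 => "c1"
  'a' x 1 => "a1"
  'c' x 3 => "c3"
  'b' x 1 => "b1"
  'a' x 1 => "a1"
  'c' x 1 => "c1"
  'b' x 1 => "b1"
  'c' x 1 => "c1"
Compressed: "a1c1a1c3b1a1c1b1c1"
Compressed length: 18

18


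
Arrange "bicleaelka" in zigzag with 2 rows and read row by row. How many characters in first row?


Zigzag "bicleaelka" into 2 rows:
Placing characters:
  'b' => row 0
  'i' => row 1
  'c' => row 0
  'l' => row 1
  'e' => row 0
  'a' => row 1
  'e' => row 0
  'l' => row 1
  'k' => row 0
  'a' => row 1
Rows:
  Row 0: "bceek"
  Row 1: "ilala"
First row length: 5

5


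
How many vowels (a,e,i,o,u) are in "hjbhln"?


Input: hjbhln
Checking each character:
  'h' at position 0: consonant
  'j' at position 1: consonant
  'b' at position 2: consonant
  'h' at position 3: consonant
  'l' at position 4: consonant
  'n' at position 5: consonant
Total vowels: 0

0


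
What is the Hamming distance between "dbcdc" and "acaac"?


Comparing "dbcdc" and "acaac" position by position:
  Position 0: 'd' vs 'a' => differ
  Position 1: 'b' vs 'c' => differ
  Position 2: 'c' vs 'a' => differ
  Position 3: 'd' vs 'a' => differ
  Position 4: 'c' vs 'c' => same
Total differences (Hamming distance): 4

4


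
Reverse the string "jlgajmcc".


Input: jlgajmcc
Reading characters right to left:
  Position 7: 'c'
  Position 6: 'c'
  Position 5: 'm'
  Position 4: 'j'
  Position 3: 'a'
  Position 2: 'g'
  Position 1: 'l'
  Position 0: 'j'
Reversed: ccmjaglj

ccmjaglj


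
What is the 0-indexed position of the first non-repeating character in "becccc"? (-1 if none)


Input: becccc
Character frequencies:
  'b': 1
  'c': 4
  'e': 1
Scanning left to right for freq == 1:
  Position 0 ('b'): unique! => answer = 0

0


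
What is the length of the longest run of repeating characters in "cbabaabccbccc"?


Input: "cbabaabccbccc"
Scanning for longest run:
  Position 1 ('b'): new char, reset run to 1
  Position 2 ('a'): new char, reset run to 1
  Position 3 ('b'): new char, reset run to 1
  Position 4 ('a'): new char, reset run to 1
  Position 5 ('a'): continues run of 'a', length=2
  Position 6 ('b'): new char, reset run to 1
  Position 7 ('c'): new char, reset run to 1
  Position 8 ('c'): continues run of 'c', length=2
  Position 9 ('b'): new char, reset run to 1
  Position 10 ('c'): new char, reset run to 1
  Position 11 ('c'): continues run of 'c', length=2
  Position 12 ('c'): continues run of 'c', length=3
Longest run: 'c' with length 3

3


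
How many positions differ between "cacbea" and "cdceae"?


Comparing "cacbea" and "cdceae" position by position:
  Position 0: 'c' vs 'c' => same
  Position 1: 'a' vs 'd' => DIFFER
  Position 2: 'c' vs 'c' => same
  Position 3: 'b' vs 'e' => DIFFER
  Position 4: 'e' vs 'a' => DIFFER
  Position 5: 'a' vs 'e' => DIFFER
Positions that differ: 4

4


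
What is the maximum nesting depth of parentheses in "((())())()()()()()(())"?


Input: "((())())()()()()()(())"
Tracking depth:
  Position 0 '(': depth becomes 1
  Position 1 '(': depth becomes 2
  Position 2 '(': depth becomes 3
  Position 3 ')': depth becomes 2
  Position 4 ')': depth becomes 1
  Position 5 '(': depth becomes 2
  Position 6 ')': depth becomes 1
  Position 7 ')': depth becomes 0
  Position 8 '(': depth becomes 1
  Position 9 ')': depth becomes 0
  Position 10 '(': depth becomes 1
  Position 11 ')': depth becomes 0
  Position 12 '(': depth becomes 1
  Position 13 ')': depth becomes 0
  Position 14 '(': depth becomes 1
  Position 15 ')': depth becomes 0
  Position 16 '(': depth becomes 1
  Position 17 ')': depth becomes 0
  Position 18 '(': depth becomes 1
  Position 19 '(': depth becomes 2
  Position 20 ')': depth becomes 1
  Position 21 ')': depth becomes 0
Maximum depth reached: 3

3


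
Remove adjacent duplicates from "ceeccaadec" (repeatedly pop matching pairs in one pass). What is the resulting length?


Input: ceeccaadec
Stack-based adjacent duplicate removal:
  Read 'c': push. Stack: c
  Read 'e': push. Stack: ce
  Read 'e': matches stack top 'e' => pop. Stack: c
  Read 'c': matches stack top 'c' => pop. Stack: (empty)
  Read 'c': push. Stack: c
  Read 'a': push. Stack: ca
  Read 'a': matches stack top 'a' => pop. Stack: c
  Read 'd': push. Stack: cd
  Read 'e': push. Stack: cde
  Read 'c': push. Stack: cdec
Final stack: "cdec" (length 4)

4


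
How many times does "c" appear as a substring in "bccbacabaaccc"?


Searching for "c" in "bccbacabaaccc"
Scanning each position:
  Position 0: "b" => no
  Position 1: "c" => MATCH
  Position 2: "c" => MATCH
  Position 3: "b" => no
  Position 4: "a" => no
  Position 5: "c" => MATCH
  Position 6: "a" => no
  Position 7: "b" => no
  Position 8: "a" => no
  Position 9: "a" => no
  Position 10: "c" => MATCH
  Position 11: "c" => MATCH
  Position 12: "c" => MATCH
Total occurrences: 6

6


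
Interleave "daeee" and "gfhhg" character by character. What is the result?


Interleaving "daeee" and "gfhhg":
  Position 0: 'd' from first, 'g' from second => "dg"
  Position 1: 'a' from first, 'f' from second => "af"
  Position 2: 'e' from first, 'h' from second => "eh"
  Position 3: 'e' from first, 'h' from second => "eh"
  Position 4: 'e' from first, 'g' from second => "eg"
Result: dgafeheheg

dgafeheheg


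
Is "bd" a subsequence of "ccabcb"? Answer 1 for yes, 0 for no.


Check if "bd" is a subsequence of "ccabcb"
Greedy scan:
  Position 0 ('c'): no match needed
  Position 1 ('c'): no match needed
  Position 2 ('a'): no match needed
  Position 3 ('b'): matches sub[0] = 'b'
  Position 4 ('c'): no match needed
  Position 5 ('b'): no match needed
Only matched 1/2 characters => not a subsequence

0


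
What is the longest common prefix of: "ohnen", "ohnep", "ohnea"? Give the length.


Words: ohnen, ohnep, ohnea
  Position 0: all 'o' => match
  Position 1: all 'h' => match
  Position 2: all 'n' => match
  Position 3: all 'e' => match
  Position 4: ('n', 'p', 'a') => mismatch, stop
LCP = "ohne" (length 4)

4


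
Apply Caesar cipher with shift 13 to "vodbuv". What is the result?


Caesar cipher: shift "vodbuv" by 13
  'v' (pos 21) + 13 = pos 8 = 'i'
  'o' (pos 14) + 13 = pos 1 = 'b'
  'd' (pos 3) + 13 = pos 16 = 'q'
  'b' (pos 1) + 13 = pos 14 = 'o'
  'u' (pos 20) + 13 = pos 7 = 'h'
  'v' (pos 21) + 13 = pos 8 = 'i'
Result: ibqohi

ibqohi


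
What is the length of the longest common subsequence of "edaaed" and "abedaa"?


LCS of "edaaed" and "abedaa"
DP table:
           a    b    e    d    a    a
      0    0    0    0    0    0    0
  e   0    0    0    1    1    1    1
  d   0    0    0    1    2    2    2
  a   0    1    1    1    2    3    3
  a   0    1    1    1    2    3    4
  e   0    1    1    2    2    3    4
  d   0    1    1    2    3    3    4
LCS length = dp[6][6] = 4

4


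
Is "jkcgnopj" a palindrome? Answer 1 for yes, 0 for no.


Input: jkcgnopj
Reversed: jpongckj
  Compare pos 0 ('j') with pos 7 ('j'): match
  Compare pos 1 ('k') with pos 6 ('p'): MISMATCH
  Compare pos 2 ('c') with pos 5 ('o'): MISMATCH
  Compare pos 3 ('g') with pos 4 ('n'): MISMATCH
Result: not a palindrome

0


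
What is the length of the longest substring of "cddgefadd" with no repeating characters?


Input: "cddgefadd"
Sliding window (track last position of each char):
  Position 0 ('c'): window [0,0] length 1 -- new best
  Position 1 ('d'): window [0,1] length 2 -- new best
  Position 2 ('d'): repeat (last at 1), move window start to 2
  Position 2 ('d'): window [2,2] length 1
  Position 3 ('g'): window [2,3] length 2
  Position 4 ('e'): window [2,4] length 3 -- new best
  Position 5 ('f'): window [2,5] length 4 -- new best
  Position 6 ('a'): window [2,6] length 5 -- new best
  Position 7 ('d'): repeat (last at 2), move window start to 3
  Position 7 ('d'): window [3,7] length 5
  Position 8 ('d'): repeat (last at 7), move window start to 8
  Position 8 ('d'): window [8,8] length 1
Longest substring with no repeats: "dgefa" with length 5

5


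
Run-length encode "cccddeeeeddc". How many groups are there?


Input: cccddeeeeddc
Scanning for consecutive runs:
  Group 1: 'c' x 3 (positions 0-2)
  Group 2: 'd' x 2 (positions 3-4)
  Group 3: 'e' x 4 (positions 5-8)
  Group 4: 'd' x 2 (positions 9-10)
  Group 5: 'c' x 1 (positions 11-11)
Total groups: 5

5


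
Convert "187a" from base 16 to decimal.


Input: "187a" in base 16
Positional expansion:
  Digit '1' (value 1) x 16^3 = 4096
  Digit '8' (value 8) x 16^2 = 2048
  Digit '7' (value 7) x 16^1 = 112
  Digit 'a' (value 10) x 16^0 = 10
Sum = 6266

6266


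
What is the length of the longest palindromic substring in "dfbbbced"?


Input: "dfbbbced"
Checking substrings for palindromes:
  [2:5] "bbb" (len 3) => palindrome
  [2:4] "bb" (len 2) => palindrome
  [3:5] "bb" (len 2) => palindrome
Longest palindromic substring: "bbb" with length 3

3


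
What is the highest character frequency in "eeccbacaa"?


Input: eeccbacaa
Character counts:
  'a': 3
  'b': 1
  'c': 3
  'e': 2
Maximum frequency: 3

3


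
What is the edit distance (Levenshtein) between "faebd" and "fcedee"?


Computing edit distance: "faebd" -> "fcedee"
DP table:
           f    c    e    d    e    e
      0    1    2    3    4    5    6
  f   1    0    1    2    3    4    5
  a   2    1    1    2    3    4    5
  e   3    2    2    1    2    3    4
  b   4    3    3    2    2    3    4
  d   5    4    4    3    2    3    4
Edit distance = dp[5][6] = 4

4


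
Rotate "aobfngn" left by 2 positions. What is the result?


Input: "aobfngn", rotate left by 2
First 2 characters: "ao"
Remaining characters: "bfngn"
Concatenate remaining + first: "bfngn" + "ao" = "bfngnao"

bfngnao


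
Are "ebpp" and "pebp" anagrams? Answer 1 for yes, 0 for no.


Strings: "ebpp", "pebp"
Sorted first:  bepp
Sorted second: bepp
Sorted forms match => anagrams

1


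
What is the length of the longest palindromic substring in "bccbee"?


Input: "bccbee"
Checking substrings for palindromes:
  [0:4] "bccb" (len 4) => palindrome
  [1:3] "cc" (len 2) => palindrome
  [4:6] "ee" (len 2) => palindrome
Longest palindromic substring: "bccb" with length 4

4


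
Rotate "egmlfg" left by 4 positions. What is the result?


Input: "egmlfg", rotate left by 4
First 4 characters: "egml"
Remaining characters: "fg"
Concatenate remaining + first: "fg" + "egml" = "fgegml"

fgegml


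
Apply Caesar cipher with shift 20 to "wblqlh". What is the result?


Caesar cipher: shift "wblqlh" by 20
  'w' (pos 22) + 20 = pos 16 = 'q'
  'b' (pos 1) + 20 = pos 21 = 'v'
  'l' (pos 11) + 20 = pos 5 = 'f'
  'q' (pos 16) + 20 = pos 10 = 'k'
  'l' (pos 11) + 20 = pos 5 = 'f'
  'h' (pos 7) + 20 = pos 1 = 'b'
Result: qvfkfb

qvfkfb


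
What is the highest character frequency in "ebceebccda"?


Input: ebceebccda
Character counts:
  'a': 1
  'b': 2
  'c': 3
  'd': 1
  'e': 3
Maximum frequency: 3

3


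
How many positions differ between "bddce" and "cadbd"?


Comparing "bddce" and "cadbd" position by position:
  Position 0: 'b' vs 'c' => DIFFER
  Position 1: 'd' vs 'a' => DIFFER
  Position 2: 'd' vs 'd' => same
  Position 3: 'c' vs 'b' => DIFFER
  Position 4: 'e' vs 'd' => DIFFER
Positions that differ: 4

4


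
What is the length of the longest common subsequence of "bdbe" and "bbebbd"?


LCS of "bdbe" and "bbebbd"
DP table:
           b    b    e    b    b    d
      0    0    0    0    0    0    0
  b   0    1    1    1    1    1    1
  d   0    1    1    1    1    1    2
  b   0    1    2    2    2    2    2
  e   0    1    2    3    3    3    3
LCS length = dp[4][6] = 3

3


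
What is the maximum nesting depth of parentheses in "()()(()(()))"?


Input: "()()(()(()))"
Tracking depth:
  Position 0 '(': depth becomes 1
  Position 1 ')': depth becomes 0
  Position 2 '(': depth becomes 1
  Position 3 ')': depth becomes 0
  Position 4 '(': depth becomes 1
  Position 5 '(': depth becomes 2
  Position 6 ')': depth becomes 1
  Position 7 '(': depth becomes 2
  Position 8 '(': depth becomes 3
  Position 9 ')': depth becomes 2
  Position 10 ')': depth becomes 1
  Position 11 ')': depth becomes 0
Maximum depth reached: 3

3


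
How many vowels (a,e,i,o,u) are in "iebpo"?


Input: iebpo
Checking each character:
  'i' at position 0: vowel (running total: 1)
  'e' at position 1: vowel (running total: 2)
  'b' at position 2: consonant
  'p' at position 3: consonant
  'o' at position 4: vowel (running total: 3)
Total vowels: 3

3


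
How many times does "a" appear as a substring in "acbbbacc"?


Searching for "a" in "acbbbacc"
Scanning each position:
  Position 0: "a" => MATCH
  Position 1: "c" => no
  Position 2: "b" => no
  Position 3: "b" => no
  Position 4: "b" => no
  Position 5: "a" => MATCH
  Position 6: "c" => no
  Position 7: "c" => no
Total occurrences: 2

2


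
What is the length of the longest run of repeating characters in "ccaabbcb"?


Input: "ccaabbcb"
Scanning for longest run:
  Position 1 ('c'): continues run of 'c', length=2
  Position 2 ('a'): new char, reset run to 1
  Position 3 ('a'): continues run of 'a', length=2
  Position 4 ('b'): new char, reset run to 1
  Position 5 ('b'): continues run of 'b', length=2
  Position 6 ('c'): new char, reset run to 1
  Position 7 ('b'): new char, reset run to 1
Longest run: 'c' with length 2

2


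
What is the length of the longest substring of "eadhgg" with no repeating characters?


Input: "eadhgg"
Sliding window (track last position of each char):
  Position 0 ('e'): window [0,0] length 1 -- new best
  Position 1 ('a'): window [0,1] length 2 -- new best
  Position 2 ('d'): window [0,2] length 3 -- new best
  Position 3 ('h'): window [0,3] length 4 -- new best
  Position 4 ('g'): window [0,4] length 5 -- new best
  Position 5 ('g'): repeat (last at 4), move window start to 5
  Position 5 ('g'): window [5,5] length 1
Longest substring with no repeats: "eadhg" with length 5

5


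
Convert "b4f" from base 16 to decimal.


Input: "b4f" in base 16
Positional expansion:
  Digit 'b' (value 11) x 16^2 = 2816
  Digit '4' (value 4) x 16^1 = 64
  Digit 'f' (value 15) x 16^0 = 15
Sum = 2895

2895


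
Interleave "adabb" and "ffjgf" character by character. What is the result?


Interleaving "adabb" and "ffjgf":
  Position 0: 'a' from first, 'f' from second => "af"
  Position 1: 'd' from first, 'f' from second => "df"
  Position 2: 'a' from first, 'j' from second => "aj"
  Position 3: 'b' from first, 'g' from second => "bg"
  Position 4: 'b' from first, 'f' from second => "bf"
Result: afdfajbgbf

afdfajbgbf


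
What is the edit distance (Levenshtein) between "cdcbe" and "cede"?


Computing edit distance: "cdcbe" -> "cede"
DP table:
           c    e    d    e
      0    1    2    3    4
  c   1    0    1    2    3
  d   2    1    1    1    2
  c   3    2    2    2    2
  b   4    3    3    3    3
  e   5    4    3    4    3
Edit distance = dp[5][4] = 3

3


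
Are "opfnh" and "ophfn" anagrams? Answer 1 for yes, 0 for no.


Strings: "opfnh", "ophfn"
Sorted first:  fhnop
Sorted second: fhnop
Sorted forms match => anagrams

1


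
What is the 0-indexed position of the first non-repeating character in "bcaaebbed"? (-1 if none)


Input: bcaaebbed
Character frequencies:
  'a': 2
  'b': 3
  'c': 1
  'd': 1
  'e': 2
Scanning left to right for freq == 1:
  Position 0 ('b'): freq=3, skip
  Position 1 ('c'): unique! => answer = 1

1


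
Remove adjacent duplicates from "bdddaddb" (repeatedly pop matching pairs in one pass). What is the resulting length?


Input: bdddaddb
Stack-based adjacent duplicate removal:
  Read 'b': push. Stack: b
  Read 'd': push. Stack: bd
  Read 'd': matches stack top 'd' => pop. Stack: b
  Read 'd': push. Stack: bd
  Read 'a': push. Stack: bda
  Read 'd': push. Stack: bdad
  Read 'd': matches stack top 'd' => pop. Stack: bda
  Read 'b': push. Stack: bdab
Final stack: "bdab" (length 4)

4


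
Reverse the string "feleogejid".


Input: feleogejid
Reading characters right to left:
  Position 9: 'd'
  Position 8: 'i'
  Position 7: 'j'
  Position 6: 'e'
  Position 5: 'g'
  Position 4: 'o'
  Position 3: 'e'
  Position 2: 'l'
  Position 1: 'e'
  Position 0: 'f'
Reversed: dijegoelef

dijegoelef


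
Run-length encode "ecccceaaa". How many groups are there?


Input: ecccceaaa
Scanning for consecutive runs:
  Group 1: 'e' x 1 (positions 0-0)
  Group 2: 'c' x 4 (positions 1-4)
  Group 3: 'e' x 1 (positions 5-5)
  Group 4: 'a' x 3 (positions 6-8)
Total groups: 4

4


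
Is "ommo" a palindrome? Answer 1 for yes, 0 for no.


Input: ommo
Reversed: ommo
  Compare pos 0 ('o') with pos 3 ('o'): match
  Compare pos 1 ('m') with pos 2 ('m'): match
Result: palindrome

1


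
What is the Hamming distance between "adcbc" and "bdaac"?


Comparing "adcbc" and "bdaac" position by position:
  Position 0: 'a' vs 'b' => differ
  Position 1: 'd' vs 'd' => same
  Position 2: 'c' vs 'a' => differ
  Position 3: 'b' vs 'a' => differ
  Position 4: 'c' vs 'c' => same
Total differences (Hamming distance): 3

3


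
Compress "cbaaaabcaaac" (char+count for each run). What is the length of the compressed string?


Input: cbaaaabcaaac
Runs:
  'c' x 1 => "c1"
  'b' x 1 => "b1"
  'a' x 4 => "a4"
  'b' x 1 => "b1"
  'c' x 1 => "c1"
  'a' x 3 => "a3"
  'c' x 1 => "c1"
Compressed: "c1b1a4b1c1a3c1"
Compressed length: 14

14


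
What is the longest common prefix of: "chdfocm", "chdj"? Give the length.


Words: chdfocm, chdj
  Position 0: all 'c' => match
  Position 1: all 'h' => match
  Position 2: all 'd' => match
  Position 3: ('f', 'j') => mismatch, stop
LCP = "chd" (length 3)

3


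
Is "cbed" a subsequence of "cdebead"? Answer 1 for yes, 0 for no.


Check if "cbed" is a subsequence of "cdebead"
Greedy scan:
  Position 0 ('c'): matches sub[0] = 'c'
  Position 1 ('d'): no match needed
  Position 2 ('e'): no match needed
  Position 3 ('b'): matches sub[1] = 'b'
  Position 4 ('e'): matches sub[2] = 'e'
  Position 5 ('a'): no match needed
  Position 6 ('d'): matches sub[3] = 'd'
All 4 characters matched => is a subsequence

1


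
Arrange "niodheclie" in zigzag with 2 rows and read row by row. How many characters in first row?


Zigzag "niodheclie" into 2 rows:
Placing characters:
  'n' => row 0
  'i' => row 1
  'o' => row 0
  'd' => row 1
  'h' => row 0
  'e' => row 1
  'c' => row 0
  'l' => row 1
  'i' => row 0
  'e' => row 1
Rows:
  Row 0: "nohci"
  Row 1: "idele"
First row length: 5

5


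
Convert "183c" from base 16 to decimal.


Input: "183c" in base 16
Positional expansion:
  Digit '1' (value 1) x 16^3 = 4096
  Digit '8' (value 8) x 16^2 = 2048
  Digit '3' (value 3) x 16^1 = 48
  Digit 'c' (value 12) x 16^0 = 12
Sum = 6204

6204


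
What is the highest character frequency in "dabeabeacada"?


Input: dabeabeacada
Character counts:
  'a': 5
  'b': 2
  'c': 1
  'd': 2
  'e': 2
Maximum frequency: 5

5


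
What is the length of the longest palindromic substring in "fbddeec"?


Input: "fbddeec"
Checking substrings for palindromes:
  [2:4] "dd" (len 2) => palindrome
  [4:6] "ee" (len 2) => palindrome
Longest palindromic substring: "dd" with length 2

2


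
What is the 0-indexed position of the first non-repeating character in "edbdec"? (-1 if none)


Input: edbdec
Character frequencies:
  'b': 1
  'c': 1
  'd': 2
  'e': 2
Scanning left to right for freq == 1:
  Position 0 ('e'): freq=2, skip
  Position 1 ('d'): freq=2, skip
  Position 2 ('b'): unique! => answer = 2

2


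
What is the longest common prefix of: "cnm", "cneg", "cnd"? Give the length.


Words: cnm, cneg, cnd
  Position 0: all 'c' => match
  Position 1: all 'n' => match
  Position 2: ('m', 'e', 'd') => mismatch, stop
LCP = "cn" (length 2)

2


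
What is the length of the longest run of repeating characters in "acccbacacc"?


Input: "acccbacacc"
Scanning for longest run:
  Position 1 ('c'): new char, reset run to 1
  Position 2 ('c'): continues run of 'c', length=2
  Position 3 ('c'): continues run of 'c', length=3
  Position 4 ('b'): new char, reset run to 1
  Position 5 ('a'): new char, reset run to 1
  Position 6 ('c'): new char, reset run to 1
  Position 7 ('a'): new char, reset run to 1
  Position 8 ('c'): new char, reset run to 1
  Position 9 ('c'): continues run of 'c', length=2
Longest run: 'c' with length 3

3


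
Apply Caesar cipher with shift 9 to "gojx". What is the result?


Caesar cipher: shift "gojx" by 9
  'g' (pos 6) + 9 = pos 15 = 'p'
  'o' (pos 14) + 9 = pos 23 = 'x'
  'j' (pos 9) + 9 = pos 18 = 's'
  'x' (pos 23) + 9 = pos 6 = 'g'
Result: pxsg

pxsg


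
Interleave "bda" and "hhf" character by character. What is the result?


Interleaving "bda" and "hhf":
  Position 0: 'b' from first, 'h' from second => "bh"
  Position 1: 'd' from first, 'h' from second => "dh"
  Position 2: 'a' from first, 'f' from second => "af"
Result: bhdhaf

bhdhaf


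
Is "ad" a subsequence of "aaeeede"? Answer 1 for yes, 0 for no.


Check if "ad" is a subsequence of "aaeeede"
Greedy scan:
  Position 0 ('a'): matches sub[0] = 'a'
  Position 1 ('a'): no match needed
  Position 2 ('e'): no match needed
  Position 3 ('e'): no match needed
  Position 4 ('e'): no match needed
  Position 5 ('d'): matches sub[1] = 'd'
  Position 6 ('e'): no match needed
All 2 characters matched => is a subsequence

1


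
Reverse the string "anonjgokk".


Input: anonjgokk
Reading characters right to left:
  Position 8: 'k'
  Position 7: 'k'
  Position 6: 'o'
  Position 5: 'g'
  Position 4: 'j'
  Position 3: 'n'
  Position 2: 'o'
  Position 1: 'n'
  Position 0: 'a'
Reversed: kkogjnona

kkogjnona


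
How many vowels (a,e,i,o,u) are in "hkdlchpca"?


Input: hkdlchpca
Checking each character:
  'h' at position 0: consonant
  'k' at position 1: consonant
  'd' at position 2: consonant
  'l' at position 3: consonant
  'c' at position 4: consonant
  'h' at position 5: consonant
  'p' at position 6: consonant
  'c' at position 7: consonant
  'a' at position 8: vowel (running total: 1)
Total vowels: 1

1


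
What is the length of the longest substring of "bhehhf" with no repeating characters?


Input: "bhehhf"
Sliding window (track last position of each char):
  Position 0 ('b'): window [0,0] length 1 -- new best
  Position 1 ('h'): window [0,1] length 2 -- new best
  Position 2 ('e'): window [0,2] length 3 -- new best
  Position 3 ('h'): repeat (last at 1), move window start to 2
  Position 3 ('h'): window [2,3] length 2
  Position 4 ('h'): repeat (last at 3), move window start to 4
  Position 4 ('h'): window [4,4] length 1
  Position 5 ('f'): window [4,5] length 2
Longest substring with no repeats: "bhe" with length 3

3


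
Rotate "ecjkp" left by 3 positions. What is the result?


Input: "ecjkp", rotate left by 3
First 3 characters: "ecj"
Remaining characters: "kp"
Concatenate remaining + first: "kp" + "ecj" = "kpecj"

kpecj


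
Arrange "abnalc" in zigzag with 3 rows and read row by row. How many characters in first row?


Zigzag "abnalc" into 3 rows:
Placing characters:
  'a' => row 0
  'b' => row 1
  'n' => row 2
  'a' => row 1
  'l' => row 0
  'c' => row 1
Rows:
  Row 0: "al"
  Row 1: "bac"
  Row 2: "n"
First row length: 2

2


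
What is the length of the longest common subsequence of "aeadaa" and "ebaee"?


LCS of "aeadaa" and "ebaee"
DP table:
           e    b    a    e    e
      0    0    0    0    0    0
  a   0    0    0    1    1    1
  e   0    1    1    1    2    2
  a   0    1    1    2    2    2
  d   0    1    1    2    2    2
  a   0    1    1    2    2    2
  a   0    1    1    2    2    2
LCS length = dp[6][5] = 2

2


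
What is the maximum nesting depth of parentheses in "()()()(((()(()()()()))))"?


Input: "()()()(((()(()()()()))))"
Tracking depth:
  Position 0 '(': depth becomes 1
  Position 1 ')': depth becomes 0
  Position 2 '(': depth becomes 1
  Position 3 ')': depth becomes 0
  Position 4 '(': depth becomes 1
  Position 5 ')': depth becomes 0
  Position 6 '(': depth becomes 1
  Position 7 '(': depth becomes 2
  Position 8 '(': depth becomes 3
  Position 9 '(': depth becomes 4
  Position 10 ')': depth becomes 3
  Position 11 '(': depth becomes 4
  Position 12 '(': depth becomes 5
  Position 13 ')': depth becomes 4
  Position 14 '(': depth becomes 5
  Position 15 ')': depth becomes 4
  Position 16 '(': depth becomes 5
  Position 17 ')': depth becomes 4
  Position 18 '(': depth becomes 5
  Position 19 ')': depth becomes 4
  Position 20 ')': depth becomes 3
  Position 21 ')': depth becomes 2
  Position 22 ')': depth becomes 1
  Position 23 ')': depth becomes 0
Maximum depth reached: 5

5


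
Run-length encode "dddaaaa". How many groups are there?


Input: dddaaaa
Scanning for consecutive runs:
  Group 1: 'd' x 3 (positions 0-2)
  Group 2: 'a' x 4 (positions 3-6)
Total groups: 2

2


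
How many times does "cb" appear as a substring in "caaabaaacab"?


Searching for "cb" in "caaabaaacab"
Scanning each position:
  Position 0: "ca" => no
  Position 1: "aa" => no
  Position 2: "aa" => no
  Position 3: "ab" => no
  Position 4: "ba" => no
  Position 5: "aa" => no
  Position 6: "aa" => no
  Position 7: "ac" => no
  Position 8: "ca" => no
  Position 9: "ab" => no
Total occurrences: 0

0


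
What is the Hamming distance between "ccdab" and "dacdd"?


Comparing "ccdab" and "dacdd" position by position:
  Position 0: 'c' vs 'd' => differ
  Position 1: 'c' vs 'a' => differ
  Position 2: 'd' vs 'c' => differ
  Position 3: 'a' vs 'd' => differ
  Position 4: 'b' vs 'd' => differ
Total differences (Hamming distance): 5

5


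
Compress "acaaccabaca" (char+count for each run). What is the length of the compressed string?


Input: acaaccabaca
Runs:
  'a' x 1 => "a1"
  'c' x 1 => "c1"
  'a' x 2 => "a2"
  'c' x 2 => "c2"
  'a' x 1 => "a1"
  'b' x 1 => "b1"
  'a' x 1 => "a1"
  'c' x 1 => "c1"
  'a' x 1 => "a1"
Compressed: "a1c1a2c2a1b1a1c1a1"
Compressed length: 18

18


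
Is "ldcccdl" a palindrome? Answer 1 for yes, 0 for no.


Input: ldcccdl
Reversed: ldcccdl
  Compare pos 0 ('l') with pos 6 ('l'): match
  Compare pos 1 ('d') with pos 5 ('d'): match
  Compare pos 2 ('c') with pos 4 ('c'): match
Result: palindrome

1


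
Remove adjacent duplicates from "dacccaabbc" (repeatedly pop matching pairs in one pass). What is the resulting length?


Input: dacccaabbc
Stack-based adjacent duplicate removal:
  Read 'd': push. Stack: d
  Read 'a': push. Stack: da
  Read 'c': push. Stack: dac
  Read 'c': matches stack top 'c' => pop. Stack: da
  Read 'c': push. Stack: dac
  Read 'a': push. Stack: daca
  Read 'a': matches stack top 'a' => pop. Stack: dac
  Read 'b': push. Stack: dacb
  Read 'b': matches stack top 'b' => pop. Stack: dac
  Read 'c': matches stack top 'c' => pop. Stack: da
Final stack: "da" (length 2)

2


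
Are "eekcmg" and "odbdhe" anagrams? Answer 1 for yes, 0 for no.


Strings: "eekcmg", "odbdhe"
Sorted first:  ceegkm
Sorted second: bddeho
Differ at position 0: 'c' vs 'b' => not anagrams

0


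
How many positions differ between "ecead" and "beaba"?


Comparing "ecead" and "beaba" position by position:
  Position 0: 'e' vs 'b' => DIFFER
  Position 1: 'c' vs 'e' => DIFFER
  Position 2: 'e' vs 'a' => DIFFER
  Position 3: 'a' vs 'b' => DIFFER
  Position 4: 'd' vs 'a' => DIFFER
Positions that differ: 5

5


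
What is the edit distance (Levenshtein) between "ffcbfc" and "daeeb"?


Computing edit distance: "ffcbfc" -> "daeeb"
DP table:
           d    a    e    e    b
      0    1    2    3    4    5
  f   1    1    2    3    4    5
  f   2    2    2    3    4    5
  c   3    3    3    3    4    5
  b   4    4    4    4    4    4
  f   5    5    5    5    5    5
  c   6    6    6    6    6    6
Edit distance = dp[6][5] = 6

6


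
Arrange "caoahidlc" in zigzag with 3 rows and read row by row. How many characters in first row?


Zigzag "caoahidlc" into 3 rows:
Placing characters:
  'c' => row 0
  'a' => row 1
  'o' => row 2
  'a' => row 1
  'h' => row 0
  'i' => row 1
  'd' => row 2
  'l' => row 1
  'c' => row 0
Rows:
  Row 0: "chc"
  Row 1: "aail"
  Row 2: "od"
First row length: 3

3


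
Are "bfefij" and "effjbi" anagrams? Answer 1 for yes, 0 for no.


Strings: "bfefij", "effjbi"
Sorted first:  beffij
Sorted second: beffij
Sorted forms match => anagrams

1


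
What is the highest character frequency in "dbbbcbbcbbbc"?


Input: dbbbcbbcbbbc
Character counts:
  'b': 8
  'c': 3
  'd': 1
Maximum frequency: 8

8


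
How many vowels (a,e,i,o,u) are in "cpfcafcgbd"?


Input: cpfcafcgbd
Checking each character:
  'c' at position 0: consonant
  'p' at position 1: consonant
  'f' at position 2: consonant
  'c' at position 3: consonant
  'a' at position 4: vowel (running total: 1)
  'f' at position 5: consonant
  'c' at position 6: consonant
  'g' at position 7: consonant
  'b' at position 8: consonant
  'd' at position 9: consonant
Total vowels: 1

1


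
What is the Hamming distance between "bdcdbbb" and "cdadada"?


Comparing "bdcdbbb" and "cdadada" position by position:
  Position 0: 'b' vs 'c' => differ
  Position 1: 'd' vs 'd' => same
  Position 2: 'c' vs 'a' => differ
  Position 3: 'd' vs 'd' => same
  Position 4: 'b' vs 'a' => differ
  Position 5: 'b' vs 'd' => differ
  Position 6: 'b' vs 'a' => differ
Total differences (Hamming distance): 5

5


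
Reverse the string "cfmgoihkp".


Input: cfmgoihkp
Reading characters right to left:
  Position 8: 'p'
  Position 7: 'k'
  Position 6: 'h'
  Position 5: 'i'
  Position 4: 'o'
  Position 3: 'g'
  Position 2: 'm'
  Position 1: 'f'
  Position 0: 'c'
Reversed: pkhiogmfc

pkhiogmfc


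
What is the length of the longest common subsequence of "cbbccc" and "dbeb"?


LCS of "cbbccc" and "dbeb"
DP table:
           d    b    e    b
      0    0    0    0    0
  c   0    0    0    0    0
  b   0    0    1    1    1
  b   0    0    1    1    2
  c   0    0    1    1    2
  c   0    0    1    1    2
  c   0    0    1    1    2
LCS length = dp[6][4] = 2

2


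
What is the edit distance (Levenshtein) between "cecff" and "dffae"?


Computing edit distance: "cecff" -> "dffae"
DP table:
           d    f    f    a    e
      0    1    2    3    4    5
  c   1    1    2    3    4    5
  e   2    2    2    3    4    4
  c   3    3    3    3    4    5
  f   4    4    3    3    4    5
  f   5    5    4    3    4    5
Edit distance = dp[5][5] = 5

5


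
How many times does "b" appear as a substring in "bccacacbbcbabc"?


Searching for "b" in "bccacacbbcbabc"
Scanning each position:
  Position 0: "b" => MATCH
  Position 1: "c" => no
  Position 2: "c" => no
  Position 3: "a" => no
  Position 4: "c" => no
  Position 5: "a" => no
  Position 6: "c" => no
  Position 7: "b" => MATCH
  Position 8: "b" => MATCH
  Position 9: "c" => no
  Position 10: "b" => MATCH
  Position 11: "a" => no
  Position 12: "b" => MATCH
  Position 13: "c" => no
Total occurrences: 5

5


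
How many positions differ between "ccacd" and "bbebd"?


Comparing "ccacd" and "bbebd" position by position:
  Position 0: 'c' vs 'b' => DIFFER
  Position 1: 'c' vs 'b' => DIFFER
  Position 2: 'a' vs 'e' => DIFFER
  Position 3: 'c' vs 'b' => DIFFER
  Position 4: 'd' vs 'd' => same
Positions that differ: 4

4


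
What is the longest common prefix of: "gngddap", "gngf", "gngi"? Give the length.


Words: gngddap, gngf, gngi
  Position 0: all 'g' => match
  Position 1: all 'n' => match
  Position 2: all 'g' => match
  Position 3: ('d', 'f', 'i') => mismatch, stop
LCP = "gng" (length 3)

3


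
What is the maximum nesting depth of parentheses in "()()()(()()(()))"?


Input: "()()()(()()(()))"
Tracking depth:
  Position 0 '(': depth becomes 1
  Position 1 ')': depth becomes 0
  Position 2 '(': depth becomes 1
  Position 3 ')': depth becomes 0
  Position 4 '(': depth becomes 1
  Position 5 ')': depth becomes 0
  Position 6 '(': depth becomes 1
  Position 7 '(': depth becomes 2
  Position 8 ')': depth becomes 1
  Position 9 '(': depth becomes 2
  Position 10 ')': depth becomes 1
  Position 11 '(': depth becomes 2
  Position 12 '(': depth becomes 3
  Position 13 ')': depth becomes 2
  Position 14 ')': depth becomes 1
  Position 15 ')': depth becomes 0
Maximum depth reached: 3

3


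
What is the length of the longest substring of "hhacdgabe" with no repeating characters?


Input: "hhacdgabe"
Sliding window (track last position of each char):
  Position 0 ('h'): window [0,0] length 1 -- new best
  Position 1 ('h'): repeat (last at 0), move window start to 1
  Position 1 ('h'): window [1,1] length 1
  Position 2 ('a'): window [1,2] length 2 -- new best
  Position 3 ('c'): window [1,3] length 3 -- new best
  Position 4 ('d'): window [1,4] length 4 -- new best
  Position 5 ('g'): window [1,5] length 5 -- new best
  Position 6 ('a'): repeat (last at 2), move window start to 3
  Position 6 ('a'): window [3,6] length 4
  Position 7 ('b'): window [3,7] length 5
  Position 8 ('e'): window [3,8] length 6 -- new best
Longest substring with no repeats: "cdgabe" with length 6

6
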